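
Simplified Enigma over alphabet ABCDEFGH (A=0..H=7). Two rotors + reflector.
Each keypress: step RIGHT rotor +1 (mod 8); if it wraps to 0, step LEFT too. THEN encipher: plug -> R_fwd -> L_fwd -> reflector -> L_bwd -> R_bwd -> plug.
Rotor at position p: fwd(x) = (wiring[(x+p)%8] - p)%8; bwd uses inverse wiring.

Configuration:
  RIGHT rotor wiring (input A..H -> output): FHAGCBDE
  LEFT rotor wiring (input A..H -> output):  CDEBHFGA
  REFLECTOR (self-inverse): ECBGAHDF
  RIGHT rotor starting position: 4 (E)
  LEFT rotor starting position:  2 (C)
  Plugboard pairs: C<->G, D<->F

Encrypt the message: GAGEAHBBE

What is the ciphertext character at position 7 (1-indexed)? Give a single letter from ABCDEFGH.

Char 1 ('G'): step: R->5, L=2; G->plug->C->R->H->L->B->refl->C->L'->A->R'->D->plug->F
Char 2 ('A'): step: R->6, L=2; A->plug->A->R->F->L->G->refl->D->L'->D->R'->H->plug->H
Char 3 ('G'): step: R->7, L=2; G->plug->C->R->A->L->C->refl->B->L'->H->R'->E->plug->E
Char 4 ('E'): step: R->0, L->3 (L advanced); E->plug->E->R->C->L->C->refl->B->L'->H->R'->B->plug->B
Char 5 ('A'): step: R->1, L=3; A->plug->A->R->G->L->A->refl->E->L'->B->R'->D->plug->F
Char 6 ('H'): step: R->2, L=3; H->plug->H->R->F->L->H->refl->F->L'->E->R'->B->plug->B
Char 7 ('B'): step: R->3, L=3; B->plug->B->R->H->L->B->refl->C->L'->C->R'->F->plug->D

D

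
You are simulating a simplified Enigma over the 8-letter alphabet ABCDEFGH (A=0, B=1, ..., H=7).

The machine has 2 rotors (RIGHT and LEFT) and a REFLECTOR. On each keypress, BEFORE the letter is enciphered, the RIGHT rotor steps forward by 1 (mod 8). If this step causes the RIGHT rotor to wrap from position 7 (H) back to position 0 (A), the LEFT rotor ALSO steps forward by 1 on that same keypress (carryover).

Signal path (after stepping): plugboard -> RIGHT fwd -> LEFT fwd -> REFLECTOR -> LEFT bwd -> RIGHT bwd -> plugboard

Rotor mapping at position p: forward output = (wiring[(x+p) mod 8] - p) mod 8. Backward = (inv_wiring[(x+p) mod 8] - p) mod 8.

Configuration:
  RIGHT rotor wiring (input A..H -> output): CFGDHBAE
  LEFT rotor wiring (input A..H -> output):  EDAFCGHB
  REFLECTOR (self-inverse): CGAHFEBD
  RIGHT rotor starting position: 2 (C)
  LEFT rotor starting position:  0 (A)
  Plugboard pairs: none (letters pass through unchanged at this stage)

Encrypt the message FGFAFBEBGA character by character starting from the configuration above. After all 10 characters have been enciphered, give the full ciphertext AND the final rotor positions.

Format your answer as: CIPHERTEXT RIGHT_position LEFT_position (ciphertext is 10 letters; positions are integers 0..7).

Char 1 ('F'): step: R->3, L=0; F->plug->F->R->H->L->B->refl->G->L'->F->R'->D->plug->D
Char 2 ('G'): step: R->4, L=0; G->plug->G->R->C->L->A->refl->C->L'->E->R'->C->plug->C
Char 3 ('F'): step: R->5, L=0; F->plug->F->R->B->L->D->refl->H->L'->G->R'->G->plug->G
Char 4 ('A'): step: R->6, L=0; A->plug->A->R->C->L->A->refl->C->L'->E->R'->C->plug->C
Char 5 ('F'): step: R->7, L=0; F->plug->F->R->A->L->E->refl->F->L'->D->R'->B->plug->B
Char 6 ('B'): step: R->0, L->1 (L advanced); B->plug->B->R->F->L->G->refl->B->L'->D->R'->D->plug->D
Char 7 ('E'): step: R->1, L=1; E->plug->E->R->A->L->C->refl->A->L'->G->R'->D->plug->D
Char 8 ('B'): step: R->2, L=1; B->plug->B->R->B->L->H->refl->D->L'->H->R'->D->plug->D
Char 9 ('G'): step: R->3, L=1; G->plug->G->R->C->L->E->refl->F->L'->E->R'->B->plug->B
Char 10 ('A'): step: R->4, L=1; A->plug->A->R->D->L->B->refl->G->L'->F->R'->B->plug->B
Final: ciphertext=DCGCBDDDBB, RIGHT=4, LEFT=1

Answer: DCGCBDDDBB 4 1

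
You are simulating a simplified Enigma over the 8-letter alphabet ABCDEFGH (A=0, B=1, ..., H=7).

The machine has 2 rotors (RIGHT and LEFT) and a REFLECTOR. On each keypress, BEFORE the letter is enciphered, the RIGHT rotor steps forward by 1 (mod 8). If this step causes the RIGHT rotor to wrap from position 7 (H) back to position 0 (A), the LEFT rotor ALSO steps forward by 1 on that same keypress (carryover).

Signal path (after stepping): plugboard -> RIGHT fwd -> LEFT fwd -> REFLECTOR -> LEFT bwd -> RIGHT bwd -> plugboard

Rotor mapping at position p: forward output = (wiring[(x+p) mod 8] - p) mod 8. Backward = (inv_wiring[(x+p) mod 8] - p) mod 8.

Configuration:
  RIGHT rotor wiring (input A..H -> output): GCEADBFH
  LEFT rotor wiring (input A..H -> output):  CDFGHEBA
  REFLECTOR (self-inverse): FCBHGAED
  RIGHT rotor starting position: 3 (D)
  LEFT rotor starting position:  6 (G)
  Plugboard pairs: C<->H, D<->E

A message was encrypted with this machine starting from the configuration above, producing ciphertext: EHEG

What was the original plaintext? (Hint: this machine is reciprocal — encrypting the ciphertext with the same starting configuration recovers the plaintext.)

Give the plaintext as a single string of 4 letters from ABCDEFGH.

Char 1 ('E'): step: R->4, L=6; E->plug->D->R->D->L->F->refl->A->L'->F->R'->B->plug->B
Char 2 ('H'): step: R->5, L=6; H->plug->C->R->C->L->E->refl->G->L'->H->R'->F->plug->F
Char 3 ('E'): step: R->6, L=6; E->plug->D->R->E->L->H->refl->D->L'->A->R'->C->plug->H
Char 4 ('G'): step: R->7, L=6; G->plug->G->R->C->L->E->refl->G->L'->H->R'->B->plug->B

Answer: BFHB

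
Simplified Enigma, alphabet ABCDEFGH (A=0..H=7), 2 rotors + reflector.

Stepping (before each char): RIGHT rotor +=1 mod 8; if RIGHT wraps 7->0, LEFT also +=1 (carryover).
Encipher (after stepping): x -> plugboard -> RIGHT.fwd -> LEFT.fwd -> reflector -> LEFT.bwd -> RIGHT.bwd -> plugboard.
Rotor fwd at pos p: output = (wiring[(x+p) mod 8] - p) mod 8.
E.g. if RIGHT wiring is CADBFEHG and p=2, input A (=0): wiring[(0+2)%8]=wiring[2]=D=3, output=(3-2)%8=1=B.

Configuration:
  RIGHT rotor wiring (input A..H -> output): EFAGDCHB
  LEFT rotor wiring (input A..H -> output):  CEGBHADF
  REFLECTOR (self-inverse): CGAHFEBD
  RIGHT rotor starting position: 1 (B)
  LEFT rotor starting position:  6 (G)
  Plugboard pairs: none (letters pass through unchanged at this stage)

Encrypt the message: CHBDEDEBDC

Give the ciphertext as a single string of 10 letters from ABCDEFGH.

Answer: EFCCFBHDAG

Derivation:
Char 1 ('C'): step: R->2, L=6; C->plug->C->R->B->L->H->refl->D->L'->F->R'->E->plug->E
Char 2 ('H'): step: R->3, L=6; H->plug->H->R->F->L->D->refl->H->L'->B->R'->F->plug->F
Char 3 ('B'): step: R->4, L=6; B->plug->B->R->G->L->B->refl->G->L'->D->R'->C->plug->C
Char 4 ('D'): step: R->5, L=6; D->plug->D->R->H->L->C->refl->A->L'->E->R'->C->plug->C
Char 5 ('E'): step: R->6, L=6; E->plug->E->R->C->L->E->refl->F->L'->A->R'->F->plug->F
Char 6 ('D'): step: R->7, L=6; D->plug->D->R->B->L->H->refl->D->L'->F->R'->B->plug->B
Char 7 ('E'): step: R->0, L->7 (L advanced); E->plug->E->R->D->L->H->refl->D->L'->B->R'->H->plug->H
Char 8 ('B'): step: R->1, L=7; B->plug->B->R->H->L->E->refl->F->L'->C->R'->D->plug->D
Char 9 ('D'): step: R->2, L=7; D->plug->D->R->A->L->G->refl->B->L'->G->R'->A->plug->A
Char 10 ('C'): step: R->3, L=7; C->plug->C->R->H->L->E->refl->F->L'->C->R'->G->plug->G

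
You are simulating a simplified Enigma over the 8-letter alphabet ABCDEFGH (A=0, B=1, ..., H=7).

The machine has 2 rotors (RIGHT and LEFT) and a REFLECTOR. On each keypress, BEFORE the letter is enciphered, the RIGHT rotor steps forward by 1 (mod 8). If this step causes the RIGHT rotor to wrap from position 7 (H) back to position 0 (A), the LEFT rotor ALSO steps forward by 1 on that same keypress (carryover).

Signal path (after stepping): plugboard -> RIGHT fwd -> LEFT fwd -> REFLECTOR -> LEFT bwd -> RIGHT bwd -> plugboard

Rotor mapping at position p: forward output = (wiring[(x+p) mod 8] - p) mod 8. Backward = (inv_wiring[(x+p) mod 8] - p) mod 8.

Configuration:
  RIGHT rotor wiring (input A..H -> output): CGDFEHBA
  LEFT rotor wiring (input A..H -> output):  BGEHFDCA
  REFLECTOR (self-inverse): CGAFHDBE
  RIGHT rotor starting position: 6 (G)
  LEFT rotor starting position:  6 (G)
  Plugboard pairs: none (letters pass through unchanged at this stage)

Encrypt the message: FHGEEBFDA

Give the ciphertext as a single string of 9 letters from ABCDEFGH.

Answer: DDDBHGAED

Derivation:
Char 1 ('F'): step: R->7, L=6; F->plug->F->R->F->L->B->refl->G->L'->E->R'->D->plug->D
Char 2 ('H'): step: R->0, L->7 (L advanced); H->plug->H->R->A->L->B->refl->G->L'->F->R'->D->plug->D
Char 3 ('G'): step: R->1, L=7; G->plug->G->R->H->L->D->refl->F->L'->D->R'->D->plug->D
Char 4 ('E'): step: R->2, L=7; E->plug->E->R->H->L->D->refl->F->L'->D->R'->B->plug->B
Char 5 ('E'): step: R->3, L=7; E->plug->E->R->F->L->G->refl->B->L'->A->R'->H->plug->H
Char 6 ('B'): step: R->4, L=7; B->plug->B->R->D->L->F->refl->D->L'->H->R'->G->plug->G
Char 7 ('F'): step: R->5, L=7; F->plug->F->R->G->L->E->refl->H->L'->C->R'->A->plug->A
Char 8 ('D'): step: R->6, L=7; D->plug->D->R->A->L->B->refl->G->L'->F->R'->E->plug->E
Char 9 ('A'): step: R->7, L=7; A->plug->A->R->B->L->C->refl->A->L'->E->R'->D->plug->D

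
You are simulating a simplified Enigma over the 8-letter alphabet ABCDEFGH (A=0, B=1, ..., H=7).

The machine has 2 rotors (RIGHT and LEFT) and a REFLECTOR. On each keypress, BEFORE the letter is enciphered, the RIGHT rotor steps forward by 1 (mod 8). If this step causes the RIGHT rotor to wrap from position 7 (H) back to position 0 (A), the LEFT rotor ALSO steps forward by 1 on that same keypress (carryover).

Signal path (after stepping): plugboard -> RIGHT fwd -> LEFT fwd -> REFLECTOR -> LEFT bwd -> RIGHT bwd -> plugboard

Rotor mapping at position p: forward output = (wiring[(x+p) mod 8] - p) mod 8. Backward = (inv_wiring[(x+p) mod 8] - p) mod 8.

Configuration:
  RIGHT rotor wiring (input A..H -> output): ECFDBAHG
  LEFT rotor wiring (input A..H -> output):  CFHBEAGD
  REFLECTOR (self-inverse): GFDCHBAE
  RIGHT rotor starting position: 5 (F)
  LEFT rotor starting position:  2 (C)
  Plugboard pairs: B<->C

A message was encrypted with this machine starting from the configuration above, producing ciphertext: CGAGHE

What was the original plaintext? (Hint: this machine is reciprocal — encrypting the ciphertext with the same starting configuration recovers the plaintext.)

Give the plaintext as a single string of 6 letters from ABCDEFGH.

Answer: FEFEFC

Derivation:
Char 1 ('C'): step: R->6, L=2; C->plug->B->R->A->L->F->refl->B->L'->F->R'->F->plug->F
Char 2 ('G'): step: R->7, L=2; G->plug->G->R->B->L->H->refl->E->L'->E->R'->E->plug->E
Char 3 ('A'): step: R->0, L->3 (L advanced); A->plug->A->R->E->L->A->refl->G->L'->A->R'->F->plug->F
Char 4 ('G'): step: R->1, L=3; G->plug->G->R->F->L->H->refl->E->L'->H->R'->E->plug->E
Char 5 ('H'): step: R->2, L=3; H->plug->H->R->A->L->G->refl->A->L'->E->R'->F->plug->F
Char 6 ('E'): step: R->3, L=3; E->plug->E->R->D->L->D->refl->C->L'->G->R'->B->plug->C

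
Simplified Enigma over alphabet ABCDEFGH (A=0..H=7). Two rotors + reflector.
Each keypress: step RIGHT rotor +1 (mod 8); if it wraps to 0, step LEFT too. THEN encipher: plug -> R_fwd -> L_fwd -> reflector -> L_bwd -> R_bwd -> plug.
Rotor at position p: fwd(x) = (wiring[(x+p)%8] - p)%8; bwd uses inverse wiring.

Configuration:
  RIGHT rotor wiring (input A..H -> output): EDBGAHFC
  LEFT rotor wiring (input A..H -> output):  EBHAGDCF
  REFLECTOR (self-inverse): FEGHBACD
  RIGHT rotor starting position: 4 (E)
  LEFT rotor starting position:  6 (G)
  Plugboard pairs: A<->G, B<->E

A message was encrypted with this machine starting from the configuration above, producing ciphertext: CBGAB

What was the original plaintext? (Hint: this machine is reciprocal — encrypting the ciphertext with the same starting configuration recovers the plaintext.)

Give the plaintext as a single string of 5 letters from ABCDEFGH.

Answer: GHFFF

Derivation:
Char 1 ('C'): step: R->5, L=6; C->plug->C->R->F->L->C->refl->G->L'->C->R'->A->plug->G
Char 2 ('B'): step: R->6, L=6; B->plug->E->R->D->L->D->refl->H->L'->B->R'->H->plug->H
Char 3 ('G'): step: R->7, L=6; G->plug->A->R->D->L->D->refl->H->L'->B->R'->F->plug->F
Char 4 ('A'): step: R->0, L->7 (L advanced); A->plug->G->R->F->L->H->refl->D->L'->H->R'->F->plug->F
Char 5 ('B'): step: R->1, L=7; B->plug->E->R->G->L->E->refl->B->L'->E->R'->F->plug->F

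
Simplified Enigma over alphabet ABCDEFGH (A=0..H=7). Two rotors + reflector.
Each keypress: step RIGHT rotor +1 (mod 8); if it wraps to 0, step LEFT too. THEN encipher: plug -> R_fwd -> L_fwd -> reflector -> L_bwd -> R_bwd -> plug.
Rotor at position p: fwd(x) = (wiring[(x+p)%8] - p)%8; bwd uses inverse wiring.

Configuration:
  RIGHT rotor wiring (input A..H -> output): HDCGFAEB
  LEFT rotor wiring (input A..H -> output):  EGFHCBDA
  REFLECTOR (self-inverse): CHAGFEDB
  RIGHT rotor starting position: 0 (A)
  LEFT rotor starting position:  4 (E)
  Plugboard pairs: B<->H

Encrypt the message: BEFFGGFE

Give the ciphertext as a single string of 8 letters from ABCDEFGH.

Answer: ADCCAFAD

Derivation:
Char 1 ('B'): step: R->1, L=4; B->plug->H->R->G->L->B->refl->H->L'->C->R'->A->plug->A
Char 2 ('E'): step: R->2, L=4; E->plug->E->R->C->L->H->refl->B->L'->G->R'->D->plug->D
Char 3 ('F'): step: R->3, L=4; F->plug->F->R->E->L->A->refl->C->L'->F->R'->C->plug->C
Char 4 ('F'): step: R->4, L=4; F->plug->F->R->H->L->D->refl->G->L'->A->R'->C->plug->C
Char 5 ('G'): step: R->5, L=4; G->plug->G->R->B->L->F->refl->E->L'->D->R'->A->plug->A
Char 6 ('G'): step: R->6, L=4; G->plug->G->R->H->L->D->refl->G->L'->A->R'->F->plug->F
Char 7 ('F'): step: R->7, L=4; F->plug->F->R->G->L->B->refl->H->L'->C->R'->A->plug->A
Char 8 ('E'): step: R->0, L->5 (L advanced); E->plug->E->R->F->L->A->refl->C->L'->G->R'->D->plug->D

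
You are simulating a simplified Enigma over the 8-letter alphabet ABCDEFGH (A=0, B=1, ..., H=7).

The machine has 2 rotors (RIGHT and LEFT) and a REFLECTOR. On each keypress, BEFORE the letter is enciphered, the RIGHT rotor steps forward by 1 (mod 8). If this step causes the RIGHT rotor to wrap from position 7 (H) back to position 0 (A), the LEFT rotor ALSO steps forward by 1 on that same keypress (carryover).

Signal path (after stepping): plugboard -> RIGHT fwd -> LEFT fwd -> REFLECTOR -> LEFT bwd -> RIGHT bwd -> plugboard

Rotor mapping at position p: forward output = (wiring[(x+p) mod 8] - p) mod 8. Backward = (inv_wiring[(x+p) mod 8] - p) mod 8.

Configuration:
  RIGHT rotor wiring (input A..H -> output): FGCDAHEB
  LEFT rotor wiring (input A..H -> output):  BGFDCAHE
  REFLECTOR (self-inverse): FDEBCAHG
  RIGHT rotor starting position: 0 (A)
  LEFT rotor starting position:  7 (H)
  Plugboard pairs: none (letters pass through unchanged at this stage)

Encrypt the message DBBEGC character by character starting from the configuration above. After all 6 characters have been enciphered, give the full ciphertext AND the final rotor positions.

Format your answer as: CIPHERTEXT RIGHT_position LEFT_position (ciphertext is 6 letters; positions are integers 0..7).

Answer: GHEAFD 6 7

Derivation:
Char 1 ('D'): step: R->1, L=7; D->plug->D->R->H->L->A->refl->F->L'->A->R'->G->plug->G
Char 2 ('B'): step: R->2, L=7; B->plug->B->R->B->L->C->refl->E->L'->E->R'->H->plug->H
Char 3 ('B'): step: R->3, L=7; B->plug->B->R->F->L->D->refl->B->L'->G->R'->E->plug->E
Char 4 ('E'): step: R->4, L=7; E->plug->E->R->B->L->C->refl->E->L'->E->R'->A->plug->A
Char 5 ('G'): step: R->5, L=7; G->plug->G->R->G->L->B->refl->D->L'->F->R'->F->plug->F
Char 6 ('C'): step: R->6, L=7; C->plug->C->R->H->L->A->refl->F->L'->A->R'->D->plug->D
Final: ciphertext=GHEAFD, RIGHT=6, LEFT=7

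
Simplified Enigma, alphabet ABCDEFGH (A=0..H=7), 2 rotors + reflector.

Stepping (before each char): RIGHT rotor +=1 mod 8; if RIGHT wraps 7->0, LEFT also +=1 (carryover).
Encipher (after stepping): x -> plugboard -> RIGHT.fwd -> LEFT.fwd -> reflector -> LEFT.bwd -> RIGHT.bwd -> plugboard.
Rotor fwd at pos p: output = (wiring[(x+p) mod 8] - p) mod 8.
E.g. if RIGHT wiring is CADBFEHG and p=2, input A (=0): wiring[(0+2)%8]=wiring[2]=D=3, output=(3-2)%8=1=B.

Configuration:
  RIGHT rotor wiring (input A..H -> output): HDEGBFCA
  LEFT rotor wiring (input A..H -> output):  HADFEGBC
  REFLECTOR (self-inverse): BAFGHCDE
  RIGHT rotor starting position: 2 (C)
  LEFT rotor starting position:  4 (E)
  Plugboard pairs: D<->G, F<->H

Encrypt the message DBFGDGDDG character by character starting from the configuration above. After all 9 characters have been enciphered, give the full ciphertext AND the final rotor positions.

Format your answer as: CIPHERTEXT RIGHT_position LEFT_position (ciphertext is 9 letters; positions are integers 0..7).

Char 1 ('D'): step: R->3, L=4; D->plug->G->R->A->L->A->refl->B->L'->H->R'->D->plug->G
Char 2 ('B'): step: R->4, L=4; B->plug->B->R->B->L->C->refl->F->L'->C->R'->H->plug->F
Char 3 ('F'): step: R->5, L=4; F->plug->H->R->E->L->D->refl->G->L'->D->R'->C->plug->C
Char 4 ('G'): step: R->6, L=4; G->plug->D->R->F->L->E->refl->H->L'->G->R'->E->plug->E
Char 5 ('D'): step: R->7, L=4; D->plug->G->R->G->L->H->refl->E->L'->F->R'->D->plug->G
Char 6 ('G'): step: R->0, L->5 (L advanced); G->plug->D->R->G->L->A->refl->B->L'->A->R'->H->plug->F
Char 7 ('D'): step: R->1, L=5; D->plug->G->R->H->L->H->refl->E->L'->B->R'->F->plug->H
Char 8 ('D'): step: R->2, L=5; D->plug->G->R->F->L->G->refl->D->L'->E->R'->B->plug->B
Char 9 ('G'): step: R->3, L=5; G->plug->D->R->H->L->H->refl->E->L'->B->R'->H->plug->F
Final: ciphertext=GFCEGFHBF, RIGHT=3, LEFT=5

Answer: GFCEGFHBF 3 5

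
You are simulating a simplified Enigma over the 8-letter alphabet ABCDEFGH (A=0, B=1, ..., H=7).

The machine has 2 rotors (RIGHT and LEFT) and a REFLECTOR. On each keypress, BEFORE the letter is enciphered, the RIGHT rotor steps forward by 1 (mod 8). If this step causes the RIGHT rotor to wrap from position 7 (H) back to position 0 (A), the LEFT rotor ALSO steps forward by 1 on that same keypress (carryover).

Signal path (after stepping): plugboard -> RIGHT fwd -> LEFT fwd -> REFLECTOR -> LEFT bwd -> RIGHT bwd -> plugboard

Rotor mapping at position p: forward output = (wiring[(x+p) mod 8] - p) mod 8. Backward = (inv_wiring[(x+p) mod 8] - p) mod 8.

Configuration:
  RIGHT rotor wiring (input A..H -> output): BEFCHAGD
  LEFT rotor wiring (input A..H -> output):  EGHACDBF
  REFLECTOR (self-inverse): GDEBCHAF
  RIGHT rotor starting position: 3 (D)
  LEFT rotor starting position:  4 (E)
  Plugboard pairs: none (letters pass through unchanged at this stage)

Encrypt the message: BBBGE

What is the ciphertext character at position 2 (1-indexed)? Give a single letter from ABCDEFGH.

Char 1 ('B'): step: R->4, L=4; B->plug->B->R->E->L->A->refl->G->L'->A->R'->F->plug->F
Char 2 ('B'): step: R->5, L=4; B->plug->B->R->B->L->H->refl->F->L'->C->R'->H->plug->H

H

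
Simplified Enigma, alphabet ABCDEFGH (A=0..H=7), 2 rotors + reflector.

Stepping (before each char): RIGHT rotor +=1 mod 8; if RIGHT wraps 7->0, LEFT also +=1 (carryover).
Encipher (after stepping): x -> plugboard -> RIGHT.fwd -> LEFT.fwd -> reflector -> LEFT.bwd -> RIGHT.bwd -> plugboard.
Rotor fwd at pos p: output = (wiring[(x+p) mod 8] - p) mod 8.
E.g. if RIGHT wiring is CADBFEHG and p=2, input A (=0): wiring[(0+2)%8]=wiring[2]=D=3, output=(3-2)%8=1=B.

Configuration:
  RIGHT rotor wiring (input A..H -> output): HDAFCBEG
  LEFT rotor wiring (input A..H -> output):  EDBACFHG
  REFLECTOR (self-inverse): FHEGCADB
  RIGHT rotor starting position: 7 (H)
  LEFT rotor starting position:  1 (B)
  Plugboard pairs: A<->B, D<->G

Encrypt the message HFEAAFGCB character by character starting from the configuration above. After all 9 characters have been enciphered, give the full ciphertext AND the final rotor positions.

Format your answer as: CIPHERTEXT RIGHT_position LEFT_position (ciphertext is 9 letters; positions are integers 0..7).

Answer: GGFDBCBDD 0 3

Derivation:
Char 1 ('H'): step: R->0, L->2 (L advanced); H->plug->H->R->G->L->C->refl->E->L'->F->R'->D->plug->G
Char 2 ('F'): step: R->1, L=2; F->plug->F->R->D->L->D->refl->G->L'->B->R'->D->plug->G
Char 3 ('E'): step: R->2, L=2; E->plug->E->R->C->L->A->refl->F->L'->E->R'->F->plug->F
Char 4 ('A'): step: R->3, L=2; A->plug->B->R->H->L->B->refl->H->L'->A->R'->G->plug->D
Char 5 ('A'): step: R->4, L=2; A->plug->B->R->F->L->E->refl->C->L'->G->R'->A->plug->B
Char 6 ('F'): step: R->5, L=2; F->plug->F->R->D->L->D->refl->G->L'->B->R'->C->plug->C
Char 7 ('G'): step: R->6, L=2; G->plug->D->R->F->L->E->refl->C->L'->G->R'->A->plug->B
Char 8 ('C'): step: R->7, L=2; C->plug->C->R->E->L->F->refl->A->L'->C->R'->G->plug->D
Char 9 ('B'): step: R->0, L->3 (L advanced); B->plug->A->R->H->L->G->refl->D->L'->E->R'->G->plug->D
Final: ciphertext=GGFDBCBDD, RIGHT=0, LEFT=3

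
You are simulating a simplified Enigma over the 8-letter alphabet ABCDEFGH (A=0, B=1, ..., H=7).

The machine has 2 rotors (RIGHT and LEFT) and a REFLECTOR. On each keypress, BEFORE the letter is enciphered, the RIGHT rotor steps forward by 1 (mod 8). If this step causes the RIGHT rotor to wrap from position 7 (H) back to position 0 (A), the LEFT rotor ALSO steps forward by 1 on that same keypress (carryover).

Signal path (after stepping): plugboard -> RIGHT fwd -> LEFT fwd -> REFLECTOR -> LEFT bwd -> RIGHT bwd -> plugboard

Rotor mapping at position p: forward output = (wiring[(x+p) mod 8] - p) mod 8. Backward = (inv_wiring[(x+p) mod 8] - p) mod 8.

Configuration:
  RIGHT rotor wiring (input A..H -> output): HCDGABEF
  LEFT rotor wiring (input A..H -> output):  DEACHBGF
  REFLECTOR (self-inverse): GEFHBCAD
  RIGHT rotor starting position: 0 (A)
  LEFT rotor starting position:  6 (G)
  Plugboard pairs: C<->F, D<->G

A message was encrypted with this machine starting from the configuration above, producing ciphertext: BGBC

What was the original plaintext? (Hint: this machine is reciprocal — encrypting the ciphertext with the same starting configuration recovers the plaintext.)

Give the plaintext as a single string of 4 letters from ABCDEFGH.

Char 1 ('B'): step: R->1, L=6; B->plug->B->R->C->L->F->refl->C->L'->E->R'->G->plug->D
Char 2 ('G'): step: R->2, L=6; G->plug->D->R->H->L->D->refl->H->L'->B->R'->A->plug->A
Char 3 ('B'): step: R->3, L=6; B->plug->B->R->F->L->E->refl->B->L'->G->R'->C->plug->F
Char 4 ('C'): step: R->4, L=6; C->plug->F->R->G->L->B->refl->E->L'->F->R'->B->plug->B

Answer: DAFB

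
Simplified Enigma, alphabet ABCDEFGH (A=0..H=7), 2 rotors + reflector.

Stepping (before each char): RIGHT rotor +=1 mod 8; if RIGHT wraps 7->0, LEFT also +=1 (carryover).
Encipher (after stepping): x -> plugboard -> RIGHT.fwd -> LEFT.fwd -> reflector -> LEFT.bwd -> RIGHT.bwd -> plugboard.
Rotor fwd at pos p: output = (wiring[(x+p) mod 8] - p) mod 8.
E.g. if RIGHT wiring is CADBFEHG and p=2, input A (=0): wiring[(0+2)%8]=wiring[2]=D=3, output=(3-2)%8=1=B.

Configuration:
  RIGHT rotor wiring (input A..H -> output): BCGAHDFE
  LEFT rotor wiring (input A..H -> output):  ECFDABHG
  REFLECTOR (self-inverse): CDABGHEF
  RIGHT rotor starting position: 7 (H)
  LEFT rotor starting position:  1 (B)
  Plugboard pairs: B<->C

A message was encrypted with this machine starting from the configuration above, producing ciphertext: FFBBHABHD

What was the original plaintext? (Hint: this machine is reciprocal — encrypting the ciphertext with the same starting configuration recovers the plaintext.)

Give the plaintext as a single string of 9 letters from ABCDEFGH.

Char 1 ('F'): step: R->0, L->2 (L advanced); F->plug->F->R->D->L->H->refl->F->L'->E->R'->H->plug->H
Char 2 ('F'): step: R->1, L=2; F->plug->F->R->E->L->F->refl->H->L'->D->R'->G->plug->G
Char 3 ('B'): step: R->2, L=2; B->plug->C->R->F->L->E->refl->G->L'->C->R'->F->plug->F
Char 4 ('B'): step: R->3, L=2; B->plug->C->R->A->L->D->refl->B->L'->B->R'->E->plug->E
Char 5 ('H'): step: R->4, L=2; H->plug->H->R->E->L->F->refl->H->L'->D->R'->A->plug->A
Char 6 ('A'): step: R->5, L=2; A->plug->A->R->G->L->C->refl->A->L'->H->R'->C->plug->B
Char 7 ('B'): step: R->6, L=2; B->plug->C->R->D->L->H->refl->F->L'->E->R'->D->plug->D
Char 8 ('H'): step: R->7, L=2; H->plug->H->R->G->L->C->refl->A->L'->H->R'->D->plug->D
Char 9 ('D'): step: R->0, L->3 (L advanced); D->plug->D->R->A->L->A->refl->C->L'->H->R'->E->plug->E

Answer: HGFEABDDE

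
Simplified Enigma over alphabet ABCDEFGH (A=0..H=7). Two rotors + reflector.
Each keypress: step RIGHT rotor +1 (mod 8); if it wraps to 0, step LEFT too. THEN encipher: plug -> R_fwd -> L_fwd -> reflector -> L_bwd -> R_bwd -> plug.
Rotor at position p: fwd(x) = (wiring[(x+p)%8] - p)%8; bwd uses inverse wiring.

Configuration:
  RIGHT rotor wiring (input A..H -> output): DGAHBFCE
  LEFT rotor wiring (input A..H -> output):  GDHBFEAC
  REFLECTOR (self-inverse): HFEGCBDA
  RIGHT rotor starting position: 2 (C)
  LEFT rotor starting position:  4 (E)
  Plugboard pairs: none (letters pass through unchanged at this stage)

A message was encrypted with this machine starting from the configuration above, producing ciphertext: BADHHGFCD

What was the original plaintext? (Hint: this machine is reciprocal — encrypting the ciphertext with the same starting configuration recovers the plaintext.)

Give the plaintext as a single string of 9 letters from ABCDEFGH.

Answer: GBFDGAEEF

Derivation:
Char 1 ('B'): step: R->3, L=4; B->plug->B->R->G->L->D->refl->G->L'->D->R'->G->plug->G
Char 2 ('A'): step: R->4, L=4; A->plug->A->R->F->L->H->refl->A->L'->B->R'->B->plug->B
Char 3 ('D'): step: R->5, L=4; D->plug->D->R->G->L->D->refl->G->L'->D->R'->F->plug->F
Char 4 ('H'): step: R->6, L=4; H->plug->H->R->H->L->F->refl->B->L'->A->R'->D->plug->D
Char 5 ('H'): step: R->7, L=4; H->plug->H->R->D->L->G->refl->D->L'->G->R'->G->plug->G
Char 6 ('G'): step: R->0, L->5 (L advanced); G->plug->G->R->C->L->F->refl->B->L'->D->R'->A->plug->A
Char 7 ('F'): step: R->1, L=5; F->plug->F->R->B->L->D->refl->G->L'->E->R'->E->plug->E
Char 8 ('C'): step: R->2, L=5; C->plug->C->R->H->L->A->refl->H->L'->A->R'->E->plug->E
Char 9 ('D'): step: R->3, L=5; D->plug->D->R->H->L->A->refl->H->L'->A->R'->F->plug->F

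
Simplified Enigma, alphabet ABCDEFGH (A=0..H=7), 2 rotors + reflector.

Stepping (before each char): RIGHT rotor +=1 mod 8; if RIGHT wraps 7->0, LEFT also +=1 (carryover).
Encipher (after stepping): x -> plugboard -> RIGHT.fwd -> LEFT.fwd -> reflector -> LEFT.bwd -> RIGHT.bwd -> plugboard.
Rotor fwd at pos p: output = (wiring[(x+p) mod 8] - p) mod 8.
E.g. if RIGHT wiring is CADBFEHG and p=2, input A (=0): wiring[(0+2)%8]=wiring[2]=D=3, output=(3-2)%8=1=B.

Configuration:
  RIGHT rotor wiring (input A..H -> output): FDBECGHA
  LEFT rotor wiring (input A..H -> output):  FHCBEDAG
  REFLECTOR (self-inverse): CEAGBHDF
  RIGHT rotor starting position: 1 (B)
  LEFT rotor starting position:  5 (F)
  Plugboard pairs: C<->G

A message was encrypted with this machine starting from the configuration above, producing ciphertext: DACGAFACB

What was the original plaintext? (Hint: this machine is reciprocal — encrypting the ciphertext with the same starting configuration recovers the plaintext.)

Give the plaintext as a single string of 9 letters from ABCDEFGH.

Char 1 ('D'): step: R->2, L=5; D->plug->D->R->E->L->C->refl->A->L'->D->R'->G->plug->C
Char 2 ('A'): step: R->3, L=5; A->plug->A->R->B->L->D->refl->G->L'->A->R'->G->plug->C
Char 3 ('C'): step: R->4, L=5; C->plug->G->R->F->L->F->refl->H->L'->H->R'->F->plug->F
Char 4 ('G'): step: R->5, L=5; G->plug->C->R->D->L->A->refl->C->L'->E->R'->F->plug->F
Char 5 ('A'): step: R->6, L=5; A->plug->A->R->B->L->D->refl->G->L'->A->R'->H->plug->H
Char 6 ('F'): step: R->7, L=5; F->plug->F->R->D->L->A->refl->C->L'->E->R'->C->plug->G
Char 7 ('A'): step: R->0, L->6 (L advanced); A->plug->A->R->F->L->D->refl->G->L'->G->R'->F->plug->F
Char 8 ('C'): step: R->1, L=6; C->plug->G->R->H->L->F->refl->H->L'->C->R'->A->plug->A
Char 9 ('B'): step: R->2, L=6; B->plug->B->R->C->L->H->refl->F->L'->H->R'->A->plug->A

Answer: CCFFHGFAA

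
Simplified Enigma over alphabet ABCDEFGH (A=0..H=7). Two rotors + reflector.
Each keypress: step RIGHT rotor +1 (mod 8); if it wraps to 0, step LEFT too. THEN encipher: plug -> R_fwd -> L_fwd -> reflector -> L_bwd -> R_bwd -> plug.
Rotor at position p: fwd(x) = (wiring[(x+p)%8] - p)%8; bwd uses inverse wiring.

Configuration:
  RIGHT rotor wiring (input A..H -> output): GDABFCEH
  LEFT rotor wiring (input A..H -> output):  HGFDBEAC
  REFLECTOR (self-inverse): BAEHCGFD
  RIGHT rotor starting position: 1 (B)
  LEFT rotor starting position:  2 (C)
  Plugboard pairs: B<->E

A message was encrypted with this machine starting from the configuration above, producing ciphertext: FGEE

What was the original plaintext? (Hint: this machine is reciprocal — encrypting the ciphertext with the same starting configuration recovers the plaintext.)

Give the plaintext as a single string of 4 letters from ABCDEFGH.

Answer: HEGF

Derivation:
Char 1 ('F'): step: R->2, L=2; F->plug->F->R->F->L->A->refl->B->L'->B->R'->H->plug->H
Char 2 ('G'): step: R->3, L=2; G->plug->G->R->A->L->D->refl->H->L'->C->R'->B->plug->E
Char 3 ('E'): step: R->4, L=2; E->plug->B->R->G->L->F->refl->G->L'->E->R'->G->plug->G
Char 4 ('E'): step: R->5, L=2; E->plug->B->R->H->L->E->refl->C->L'->D->R'->F->plug->F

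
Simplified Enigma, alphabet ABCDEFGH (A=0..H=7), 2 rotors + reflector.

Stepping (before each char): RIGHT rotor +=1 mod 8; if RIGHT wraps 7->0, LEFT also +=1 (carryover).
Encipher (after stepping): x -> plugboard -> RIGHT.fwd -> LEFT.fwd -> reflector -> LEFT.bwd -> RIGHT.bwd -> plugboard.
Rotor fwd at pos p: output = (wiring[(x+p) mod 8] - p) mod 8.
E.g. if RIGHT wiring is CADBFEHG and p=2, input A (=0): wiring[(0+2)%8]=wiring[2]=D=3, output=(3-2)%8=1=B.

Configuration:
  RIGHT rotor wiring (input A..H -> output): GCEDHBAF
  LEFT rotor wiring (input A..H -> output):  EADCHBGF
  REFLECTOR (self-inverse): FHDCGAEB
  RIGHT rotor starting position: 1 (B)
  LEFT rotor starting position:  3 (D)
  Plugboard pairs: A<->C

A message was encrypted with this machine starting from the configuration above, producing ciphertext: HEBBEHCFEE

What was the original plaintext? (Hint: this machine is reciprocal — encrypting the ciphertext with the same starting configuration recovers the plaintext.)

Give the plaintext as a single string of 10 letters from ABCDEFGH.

Char 1 ('H'): step: R->2, L=3; H->plug->H->R->A->L->H->refl->B->L'->F->R'->C->plug->A
Char 2 ('E'): step: R->3, L=3; E->plug->E->R->C->L->G->refl->E->L'->B->R'->H->plug->H
Char 3 ('B'): step: R->4, L=3; B->plug->B->R->F->L->B->refl->H->L'->A->R'->G->plug->G
Char 4 ('B'): step: R->5, L=3; B->plug->B->R->D->L->D->refl->C->L'->E->R'->A->plug->C
Char 5 ('E'): step: R->6, L=3; E->plug->E->R->G->L->F->refl->A->L'->H->R'->B->plug->B
Char 6 ('H'): step: R->7, L=3; H->plug->H->R->B->L->E->refl->G->L'->C->R'->G->plug->G
Char 7 ('C'): step: R->0, L->4 (L advanced); C->plug->A->R->G->L->H->refl->B->L'->D->R'->D->plug->D
Char 8 ('F'): step: R->1, L=4; F->plug->F->R->H->L->G->refl->E->L'->F->R'->H->plug->H
Char 9 ('E'): step: R->2, L=4; E->plug->E->R->G->L->H->refl->B->L'->D->R'->F->plug->F
Char 10 ('E'): step: R->3, L=4; E->plug->E->R->C->L->C->refl->D->L'->A->R'->A->plug->C

Answer: AHGCBGDHFC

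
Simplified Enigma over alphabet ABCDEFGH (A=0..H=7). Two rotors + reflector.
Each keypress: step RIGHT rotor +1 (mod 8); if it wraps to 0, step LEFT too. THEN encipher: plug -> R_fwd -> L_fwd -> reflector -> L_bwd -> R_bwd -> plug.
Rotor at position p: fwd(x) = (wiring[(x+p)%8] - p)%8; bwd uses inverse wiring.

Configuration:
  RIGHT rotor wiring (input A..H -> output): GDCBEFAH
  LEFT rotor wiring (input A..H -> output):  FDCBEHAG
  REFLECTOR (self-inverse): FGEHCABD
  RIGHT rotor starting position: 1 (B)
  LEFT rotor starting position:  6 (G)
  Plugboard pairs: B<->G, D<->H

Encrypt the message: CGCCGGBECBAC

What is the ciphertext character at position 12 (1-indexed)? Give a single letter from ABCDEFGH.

Char 1 ('C'): step: R->2, L=6; C->plug->C->R->C->L->H->refl->D->L'->F->R'->F->plug->F
Char 2 ('G'): step: R->3, L=6; G->plug->B->R->B->L->A->refl->F->L'->D->R'->F->plug->F
Char 3 ('C'): step: R->4, L=6; C->plug->C->R->E->L->E->refl->C->L'->A->R'->A->plug->A
Char 4 ('C'): step: R->5, L=6; C->plug->C->R->C->L->H->refl->D->L'->F->R'->F->plug->F
Char 5 ('G'): step: R->6, L=6; G->plug->B->R->B->L->A->refl->F->L'->D->R'->F->plug->F
Char 6 ('G'): step: R->7, L=6; G->plug->B->R->H->L->B->refl->G->L'->G->R'->G->plug->B
Char 7 ('B'): step: R->0, L->7 (L advanced); B->plug->G->R->A->L->H->refl->D->L'->D->R'->B->plug->G
Char 8 ('E'): step: R->1, L=7; E->plug->E->R->E->L->C->refl->E->L'->C->R'->A->plug->A
Char 9 ('C'): step: R->2, L=7; C->plug->C->R->C->L->E->refl->C->L'->E->R'->G->plug->B
Char 10 ('B'): step: R->3, L=7; B->plug->G->R->A->L->H->refl->D->L'->D->R'->F->plug->F
Char 11 ('A'): step: R->4, L=7; A->plug->A->R->A->L->H->refl->D->L'->D->R'->D->plug->H
Char 12 ('C'): step: R->5, L=7; C->plug->C->R->C->L->E->refl->C->L'->E->R'->G->plug->B

B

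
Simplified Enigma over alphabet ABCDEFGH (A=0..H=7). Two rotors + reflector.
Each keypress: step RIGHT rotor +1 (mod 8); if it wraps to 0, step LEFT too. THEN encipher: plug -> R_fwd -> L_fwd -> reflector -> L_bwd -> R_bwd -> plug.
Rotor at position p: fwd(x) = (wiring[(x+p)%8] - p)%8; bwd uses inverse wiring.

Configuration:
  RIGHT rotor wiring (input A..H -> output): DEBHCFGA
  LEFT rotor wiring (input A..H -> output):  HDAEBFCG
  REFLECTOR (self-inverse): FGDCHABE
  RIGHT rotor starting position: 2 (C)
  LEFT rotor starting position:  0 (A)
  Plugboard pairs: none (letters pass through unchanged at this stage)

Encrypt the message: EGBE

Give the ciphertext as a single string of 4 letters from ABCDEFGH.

Char 1 ('E'): step: R->3, L=0; E->plug->E->R->F->L->F->refl->A->L'->C->R'->C->plug->C
Char 2 ('G'): step: R->4, L=0; G->plug->G->R->F->L->F->refl->A->L'->C->R'->C->plug->C
Char 3 ('B'): step: R->5, L=0; B->plug->B->R->B->L->D->refl->C->L'->G->R'->D->plug->D
Char 4 ('E'): step: R->6, L=0; E->plug->E->R->D->L->E->refl->H->L'->A->R'->A->plug->A

Answer: CCDA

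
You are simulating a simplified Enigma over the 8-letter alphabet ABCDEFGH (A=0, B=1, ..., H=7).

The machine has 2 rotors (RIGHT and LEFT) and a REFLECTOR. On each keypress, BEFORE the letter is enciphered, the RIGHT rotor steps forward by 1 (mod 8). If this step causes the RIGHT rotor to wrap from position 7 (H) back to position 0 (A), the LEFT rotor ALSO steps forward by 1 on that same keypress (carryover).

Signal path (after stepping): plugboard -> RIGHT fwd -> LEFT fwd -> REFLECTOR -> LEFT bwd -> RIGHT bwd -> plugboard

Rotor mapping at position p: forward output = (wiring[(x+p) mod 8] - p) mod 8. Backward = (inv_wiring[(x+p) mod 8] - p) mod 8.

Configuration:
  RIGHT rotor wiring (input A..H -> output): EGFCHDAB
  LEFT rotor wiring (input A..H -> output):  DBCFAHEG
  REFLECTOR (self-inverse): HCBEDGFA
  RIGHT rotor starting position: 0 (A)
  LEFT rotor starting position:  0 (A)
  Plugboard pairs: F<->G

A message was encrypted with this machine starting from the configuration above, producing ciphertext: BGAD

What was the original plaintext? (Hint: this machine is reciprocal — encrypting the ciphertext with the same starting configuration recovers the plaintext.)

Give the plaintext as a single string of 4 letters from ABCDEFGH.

Answer: AAFC

Derivation:
Char 1 ('B'): step: R->1, L=0; B->plug->B->R->E->L->A->refl->H->L'->F->R'->A->plug->A
Char 2 ('G'): step: R->2, L=0; G->plug->F->R->H->L->G->refl->F->L'->D->R'->A->plug->A
Char 3 ('A'): step: R->3, L=0; A->plug->A->R->H->L->G->refl->F->L'->D->R'->G->plug->F
Char 4 ('D'): step: R->4, L=0; D->plug->D->R->F->L->H->refl->A->L'->E->R'->C->plug->C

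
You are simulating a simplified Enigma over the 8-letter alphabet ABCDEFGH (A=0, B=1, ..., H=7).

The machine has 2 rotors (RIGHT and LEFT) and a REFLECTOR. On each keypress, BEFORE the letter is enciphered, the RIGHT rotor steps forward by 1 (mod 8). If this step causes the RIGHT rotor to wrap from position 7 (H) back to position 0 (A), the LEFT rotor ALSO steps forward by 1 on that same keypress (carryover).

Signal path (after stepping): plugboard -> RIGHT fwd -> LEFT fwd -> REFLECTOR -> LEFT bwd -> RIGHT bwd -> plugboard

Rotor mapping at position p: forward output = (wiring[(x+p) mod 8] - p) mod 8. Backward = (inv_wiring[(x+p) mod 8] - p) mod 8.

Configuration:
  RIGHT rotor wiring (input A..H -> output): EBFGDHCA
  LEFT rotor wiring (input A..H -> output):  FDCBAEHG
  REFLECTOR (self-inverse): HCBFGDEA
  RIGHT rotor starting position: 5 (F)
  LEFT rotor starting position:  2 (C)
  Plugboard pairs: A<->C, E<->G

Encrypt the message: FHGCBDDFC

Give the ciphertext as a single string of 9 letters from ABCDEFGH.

Char 1 ('F'): step: R->6, L=2; F->plug->F->R->A->L->A->refl->H->L'->B->R'->H->plug->H
Char 2 ('H'): step: R->7, L=2; H->plug->H->R->D->L->C->refl->B->L'->H->R'->E->plug->G
Char 3 ('G'): step: R->0, L->3 (L advanced); G->plug->E->R->D->L->E->refl->G->L'->A->R'->H->plug->H
Char 4 ('C'): step: R->1, L=3; C->plug->A->R->A->L->G->refl->E->L'->D->R'->H->plug->H
Char 5 ('B'): step: R->2, L=3; B->plug->B->R->E->L->D->refl->F->L'->B->R'->C->plug->A
Char 6 ('D'): step: R->3, L=3; D->plug->D->R->H->L->H->refl->A->L'->G->R'->G->plug->E
Char 7 ('D'): step: R->4, L=3; D->plug->D->R->E->L->D->refl->F->L'->B->R'->G->plug->E
Char 8 ('F'): step: R->5, L=3; F->plug->F->R->A->L->G->refl->E->L'->D->R'->C->plug->A
Char 9 ('C'): step: R->6, L=3; C->plug->A->R->E->L->D->refl->F->L'->B->R'->H->plug->H

Answer: HGHHAEEAH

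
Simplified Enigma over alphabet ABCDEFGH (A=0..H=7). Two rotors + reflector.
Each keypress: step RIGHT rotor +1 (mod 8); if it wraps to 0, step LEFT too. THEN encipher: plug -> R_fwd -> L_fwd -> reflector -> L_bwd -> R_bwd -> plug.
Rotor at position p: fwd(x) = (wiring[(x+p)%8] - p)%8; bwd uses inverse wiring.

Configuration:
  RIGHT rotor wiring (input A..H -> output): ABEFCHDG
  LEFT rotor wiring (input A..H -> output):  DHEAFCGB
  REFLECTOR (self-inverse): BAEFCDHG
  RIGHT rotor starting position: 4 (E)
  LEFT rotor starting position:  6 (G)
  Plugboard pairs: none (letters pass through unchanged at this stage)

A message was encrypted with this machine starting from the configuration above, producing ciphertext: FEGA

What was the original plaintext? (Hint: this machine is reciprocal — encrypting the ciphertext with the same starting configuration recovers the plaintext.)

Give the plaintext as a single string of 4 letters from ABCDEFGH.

Char 1 ('F'): step: R->5, L=6; F->plug->F->R->H->L->E->refl->C->L'->F->R'->H->plug->H
Char 2 ('E'): step: R->6, L=6; E->plug->E->R->G->L->H->refl->G->L'->E->R'->G->plug->G
Char 3 ('G'): step: R->7, L=6; G->plug->G->R->A->L->A->refl->B->L'->D->R'->F->plug->F
Char 4 ('A'): step: R->0, L->7 (L advanced); A->plug->A->R->A->L->C->refl->E->L'->B->R'->B->plug->B

Answer: HGFB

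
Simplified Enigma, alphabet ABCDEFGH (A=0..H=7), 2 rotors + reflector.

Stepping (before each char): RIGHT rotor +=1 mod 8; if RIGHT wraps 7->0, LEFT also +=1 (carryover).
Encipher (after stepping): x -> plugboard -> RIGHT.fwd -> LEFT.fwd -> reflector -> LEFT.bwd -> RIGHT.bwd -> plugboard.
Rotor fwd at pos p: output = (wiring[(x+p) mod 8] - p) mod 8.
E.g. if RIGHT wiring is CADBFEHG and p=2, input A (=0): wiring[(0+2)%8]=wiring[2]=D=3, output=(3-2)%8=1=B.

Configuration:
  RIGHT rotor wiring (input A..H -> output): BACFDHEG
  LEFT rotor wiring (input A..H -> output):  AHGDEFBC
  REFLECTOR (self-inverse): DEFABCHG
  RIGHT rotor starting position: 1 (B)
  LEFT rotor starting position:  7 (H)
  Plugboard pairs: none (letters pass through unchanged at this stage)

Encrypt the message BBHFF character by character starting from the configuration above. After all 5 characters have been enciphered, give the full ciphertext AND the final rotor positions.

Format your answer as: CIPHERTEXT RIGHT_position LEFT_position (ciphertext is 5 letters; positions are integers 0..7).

Char 1 ('B'): step: R->2, L=7; B->plug->B->R->D->L->H->refl->G->L'->G->R'->H->plug->H
Char 2 ('B'): step: R->3, L=7; B->plug->B->R->A->L->D->refl->A->L'->C->R'->A->plug->A
Char 3 ('H'): step: R->4, L=7; H->plug->H->R->B->L->B->refl->E->L'->E->R'->F->plug->F
Char 4 ('F'): step: R->5, L=7; F->plug->F->R->F->L->F->refl->C->L'->H->R'->B->plug->B
Char 5 ('F'): step: R->6, L=7; F->plug->F->R->H->L->C->refl->F->L'->F->R'->G->plug->G
Final: ciphertext=HAFBG, RIGHT=6, LEFT=7

Answer: HAFBG 6 7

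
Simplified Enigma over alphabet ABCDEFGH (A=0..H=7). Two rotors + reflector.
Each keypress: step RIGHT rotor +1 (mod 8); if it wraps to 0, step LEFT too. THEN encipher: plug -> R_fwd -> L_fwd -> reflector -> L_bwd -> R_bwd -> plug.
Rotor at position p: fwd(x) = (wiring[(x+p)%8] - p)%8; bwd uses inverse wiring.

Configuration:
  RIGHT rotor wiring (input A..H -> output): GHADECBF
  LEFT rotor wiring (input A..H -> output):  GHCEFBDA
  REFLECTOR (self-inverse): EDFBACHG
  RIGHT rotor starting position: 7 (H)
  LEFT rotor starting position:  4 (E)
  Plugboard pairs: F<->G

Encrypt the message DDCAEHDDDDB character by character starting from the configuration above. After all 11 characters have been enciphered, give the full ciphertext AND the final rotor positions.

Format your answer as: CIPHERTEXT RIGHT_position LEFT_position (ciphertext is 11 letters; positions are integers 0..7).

Answer: GCGCGCFABBD 2 6

Derivation:
Char 1 ('D'): step: R->0, L->5 (L advanced); D->plug->D->R->D->L->B->refl->D->L'->C->R'->F->plug->G
Char 2 ('D'): step: R->1, L=5; D->plug->D->R->D->L->B->refl->D->L'->C->R'->C->plug->C
Char 3 ('C'): step: R->2, L=5; C->plug->C->R->C->L->D->refl->B->L'->D->R'->F->plug->G
Char 4 ('A'): step: R->3, L=5; A->plug->A->R->A->L->E->refl->A->L'->H->R'->C->plug->C
Char 5 ('E'): step: R->4, L=5; E->plug->E->R->C->L->D->refl->B->L'->D->R'->F->plug->G
Char 6 ('H'): step: R->5, L=5; H->plug->H->R->H->L->A->refl->E->L'->A->R'->C->plug->C
Char 7 ('D'): step: R->6, L=5; D->plug->D->R->B->L->G->refl->H->L'->G->R'->G->plug->F
Char 8 ('D'): step: R->7, L=5; D->plug->D->R->B->L->G->refl->H->L'->G->R'->A->plug->A
Char 9 ('D'): step: R->0, L->6 (L advanced); D->plug->D->R->D->L->B->refl->D->L'->H->R'->B->plug->B
Char 10 ('D'): step: R->1, L=6; D->plug->D->R->D->L->B->refl->D->L'->H->R'->B->plug->B
Char 11 ('B'): step: R->2, L=6; B->plug->B->R->B->L->C->refl->F->L'->A->R'->D->plug->D
Final: ciphertext=GCGCGCFABBD, RIGHT=2, LEFT=6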